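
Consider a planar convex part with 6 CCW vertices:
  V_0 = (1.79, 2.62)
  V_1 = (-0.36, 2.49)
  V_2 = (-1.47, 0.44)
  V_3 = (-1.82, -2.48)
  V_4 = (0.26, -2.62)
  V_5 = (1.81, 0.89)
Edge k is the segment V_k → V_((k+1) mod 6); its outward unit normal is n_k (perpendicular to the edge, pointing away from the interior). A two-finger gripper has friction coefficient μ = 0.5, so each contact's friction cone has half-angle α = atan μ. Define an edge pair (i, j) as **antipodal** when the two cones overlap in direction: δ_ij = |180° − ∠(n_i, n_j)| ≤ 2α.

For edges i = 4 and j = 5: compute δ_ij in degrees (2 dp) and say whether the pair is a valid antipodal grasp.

α = atan 0.5 = 26.57°;  2α = 53.13°
edge 4: e_4 = (+1.55, +3.51);  n_4 = (+0.9148, -0.4040)
edge 5: e_5 = (-0.02, +1.73);  n_5 = (+0.9999, +0.0116)
∠(n_4, n_5) = 24.49°
δ = |180° − 24.49°| = 155.51°
155.51° > 2α = 53.13°  →  invalid

δ = 155.51°, invalid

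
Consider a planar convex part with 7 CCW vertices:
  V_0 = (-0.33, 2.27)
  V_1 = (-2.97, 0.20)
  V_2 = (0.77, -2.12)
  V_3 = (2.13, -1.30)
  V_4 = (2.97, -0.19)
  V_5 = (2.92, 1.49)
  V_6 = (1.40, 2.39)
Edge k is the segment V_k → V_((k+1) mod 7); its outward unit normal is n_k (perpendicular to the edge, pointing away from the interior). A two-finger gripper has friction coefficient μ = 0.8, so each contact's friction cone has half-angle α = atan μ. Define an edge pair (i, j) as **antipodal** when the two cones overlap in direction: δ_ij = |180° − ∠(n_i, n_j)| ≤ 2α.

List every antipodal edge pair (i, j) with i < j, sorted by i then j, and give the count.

count = 10; pairs: (0,1), (0,2), (0,3), (0,4), (1,4), (1,5), (1,6), (2,5), (2,6), (3,6)

α = atan 0.8 = 38.66°;  2α = 77.32°
n_0 = (-0.6170, +0.7869)
n_1 = (-0.5271, -0.8498)
n_2 = (+0.5163, -0.8564)
n_3 = (+0.7974, -0.6034)
n_4 = (+0.9996, +0.0297)
n_5 = (+0.5095, +0.8605)
n_6 = (-0.0692, +0.9976)
  (0,1): δ = 69.91°  ✓
  (0,2): δ = 7.01°  ✓
  (0,3): δ = 14.78°  ✓
  (0,4): δ = 53.61°  ✓
  (0,5): δ = 111.27°  ·
  (0,6): δ = 145.87°  ·
  (1,2): δ = 117.10°  ·
  (1,3): δ = 95.30°  ·
  (1,4): δ = 56.48°  ✓
  (1,5): δ = 1.18°  ✓
  (1,6): δ = 35.78°  ✓
  (2,3): δ = 158.20°  ·
  (2,4): δ = 119.38°  ·
  (2,5): δ = 61.72°  ✓
  (2,6): δ = 27.12°  ✓
  (3,4): δ = 141.18°  ·
  (3,5): δ = 83.51°  ·
  (3,6): δ = 48.92°  ✓
  (4,5): δ = 122.33°  ·
  (4,6): δ = 87.74°  ·
  (5,6): δ = 145.40°  ·
antipodal pairs: 10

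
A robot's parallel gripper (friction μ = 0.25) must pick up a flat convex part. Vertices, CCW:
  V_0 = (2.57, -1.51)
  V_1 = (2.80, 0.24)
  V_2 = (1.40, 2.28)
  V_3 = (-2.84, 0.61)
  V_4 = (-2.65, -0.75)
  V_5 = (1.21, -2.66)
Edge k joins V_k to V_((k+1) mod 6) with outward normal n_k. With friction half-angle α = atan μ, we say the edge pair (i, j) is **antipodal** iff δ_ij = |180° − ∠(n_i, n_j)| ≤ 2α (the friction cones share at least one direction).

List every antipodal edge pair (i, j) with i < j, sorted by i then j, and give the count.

α = atan 0.25 = 14.04°;  2α = 28.07°
n_0 = (+0.9915, -0.1303)
n_1 = (+0.8245, +0.5658)
n_2 = (-0.3665, +0.9304)
n_3 = (-0.9904, -0.1384)
n_4 = (-0.4435, -0.8963)
n_5 = (+0.6457, -0.7636)
  (0,1): δ = 138.05°  ·
  (0,2): δ = 61.01°  ·
  (0,3): δ = 15.44°  ✓
  (0,4): δ = 71.16°  ·
  (0,5): δ = 137.70°  ·
  (1,2): δ = 102.96°  ·
  (1,3): δ = 26.51°  ✓
  (1,4): δ = 29.21°  ·
  (1,5): δ = 95.76°  ·
  (2,3): δ = 103.54°  ·
  (2,4): δ = 47.82°  ·
  (2,5): δ = 18.72°  ✓
  (3,4): δ = 124.28°  ·
  (3,5): δ = 57.74°  ·
  (4,5): δ = 113.46°  ·
antipodal pairs: 3

count = 3; pairs: (0,3), (1,3), (2,5)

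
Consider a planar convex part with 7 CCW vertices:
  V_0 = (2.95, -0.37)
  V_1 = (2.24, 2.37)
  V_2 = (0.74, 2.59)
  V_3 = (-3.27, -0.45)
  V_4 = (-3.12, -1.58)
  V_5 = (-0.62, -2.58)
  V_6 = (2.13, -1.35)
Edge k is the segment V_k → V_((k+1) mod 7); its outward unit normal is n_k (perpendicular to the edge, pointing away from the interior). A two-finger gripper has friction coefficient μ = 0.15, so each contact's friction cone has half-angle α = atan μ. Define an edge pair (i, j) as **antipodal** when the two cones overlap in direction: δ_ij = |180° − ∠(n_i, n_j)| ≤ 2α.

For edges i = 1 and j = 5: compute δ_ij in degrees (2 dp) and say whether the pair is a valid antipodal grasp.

α = atan 0.15 = 8.53°;  2α = 17.06°
edge 1: e_1 = (-1.50, +0.22);  n_1 = (+0.1451, +0.9894)
edge 5: e_5 = (+2.75, +1.23);  n_5 = (+0.4083, -0.9129)
∠(n_1, n_5) = 147.56°
δ = |180° − 147.56°| = 32.44°
32.44° > 2α = 17.06°  →  invalid

δ = 32.44°, invalid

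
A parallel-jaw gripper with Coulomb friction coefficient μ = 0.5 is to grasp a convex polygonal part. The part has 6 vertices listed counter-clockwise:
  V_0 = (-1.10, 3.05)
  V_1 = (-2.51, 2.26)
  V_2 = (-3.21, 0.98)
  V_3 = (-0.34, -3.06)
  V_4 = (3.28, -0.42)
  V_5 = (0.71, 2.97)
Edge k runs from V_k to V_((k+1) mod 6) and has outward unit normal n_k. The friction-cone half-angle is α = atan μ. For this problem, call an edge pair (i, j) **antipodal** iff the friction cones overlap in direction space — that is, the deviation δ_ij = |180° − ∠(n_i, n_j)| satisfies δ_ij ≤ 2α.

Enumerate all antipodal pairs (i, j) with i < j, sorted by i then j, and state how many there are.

α = atan 0.5 = 26.57°;  2α = 53.13°
n_0 = (-0.4888, +0.8724)
n_1 = (-0.8774, +0.4798)
n_2 = (-0.8152, -0.5791)
n_3 = (+0.5892, -0.8080)
n_4 = (+0.7969, +0.6041)
n_5 = (+0.0442, +0.9990)
  (0,1): δ = 147.93°  ·
  (0,2): δ = 83.87°  ·
  (0,3): δ = 6.84°  ✓
  (0,4): δ = 97.91°  ·
  (0,5): δ = 148.21°  ·
  (1,2): δ = 115.94°  ·
  (1,3): δ = 25.22°  ✓
  (1,4): δ = 65.84°  ·
  (1,5): δ = 116.14°  ·
  (2,3): δ = 89.29°  ·
  (2,4): δ = 1.78°  ✓
  (2,5): δ = 52.08°  ✓
  (3,4): δ = 88.94°  ·
  (3,5): δ = 38.63°  ✓
  (4,5): δ = 129.70°  ·
antipodal pairs: 5

count = 5; pairs: (0,3), (1,3), (2,4), (2,5), (3,5)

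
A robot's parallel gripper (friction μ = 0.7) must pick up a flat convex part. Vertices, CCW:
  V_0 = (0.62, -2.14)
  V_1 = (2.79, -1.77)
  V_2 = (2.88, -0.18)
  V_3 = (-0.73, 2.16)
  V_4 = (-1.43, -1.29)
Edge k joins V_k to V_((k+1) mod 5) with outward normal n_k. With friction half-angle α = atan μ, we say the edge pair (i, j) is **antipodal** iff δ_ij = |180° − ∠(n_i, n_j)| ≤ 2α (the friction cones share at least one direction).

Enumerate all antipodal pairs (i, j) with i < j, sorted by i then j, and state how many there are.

α = atan 0.7 = 34.99°;  2α = 69.98°
n_0 = (+0.1681, -0.9858)
n_1 = (+0.9984, -0.0565)
n_2 = (+0.5439, +0.8391)
n_3 = (-0.9800, +0.1988)
n_4 = (-0.3830, -0.9237)
  (0,1): δ = 102.92°  ·
  (0,2): δ = 42.63°  ✓
  (0,3): δ = 68.85°  ✓
  (0,4): δ = 147.80°  ·
  (1,2): δ = 119.71°  ·
  (1,3): δ = 8.23°  ✓
  (1,4): δ = 70.72°  ·
  (2,3): δ = 68.52°  ✓
  (2,4): δ = 10.43°  ✓
  (3,4): δ = 101.05°  ·
antipodal pairs: 5

count = 5; pairs: (0,2), (0,3), (1,3), (2,3), (2,4)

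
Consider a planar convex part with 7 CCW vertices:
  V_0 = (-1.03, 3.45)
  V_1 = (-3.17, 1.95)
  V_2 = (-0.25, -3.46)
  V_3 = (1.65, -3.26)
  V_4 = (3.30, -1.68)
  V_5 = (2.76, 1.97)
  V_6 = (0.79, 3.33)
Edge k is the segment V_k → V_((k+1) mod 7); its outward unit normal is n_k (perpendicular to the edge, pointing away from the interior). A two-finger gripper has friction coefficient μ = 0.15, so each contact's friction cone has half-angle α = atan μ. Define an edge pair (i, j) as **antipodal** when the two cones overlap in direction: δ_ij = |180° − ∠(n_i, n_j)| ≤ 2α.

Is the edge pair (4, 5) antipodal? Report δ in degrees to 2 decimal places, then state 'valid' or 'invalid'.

δ = 133.04°, invalid

α = atan 0.15 = 8.53°;  2α = 17.06°
edge 4: e_4 = (-0.54, +3.65);  n_4 = (+0.9892, +0.1464)
edge 5: e_5 = (-1.97, +1.36);  n_5 = (+0.5681, +0.8229)
∠(n_4, n_5) = 46.96°
δ = |180° − 46.96°| = 133.04°
133.04° > 2α = 17.06°  →  invalid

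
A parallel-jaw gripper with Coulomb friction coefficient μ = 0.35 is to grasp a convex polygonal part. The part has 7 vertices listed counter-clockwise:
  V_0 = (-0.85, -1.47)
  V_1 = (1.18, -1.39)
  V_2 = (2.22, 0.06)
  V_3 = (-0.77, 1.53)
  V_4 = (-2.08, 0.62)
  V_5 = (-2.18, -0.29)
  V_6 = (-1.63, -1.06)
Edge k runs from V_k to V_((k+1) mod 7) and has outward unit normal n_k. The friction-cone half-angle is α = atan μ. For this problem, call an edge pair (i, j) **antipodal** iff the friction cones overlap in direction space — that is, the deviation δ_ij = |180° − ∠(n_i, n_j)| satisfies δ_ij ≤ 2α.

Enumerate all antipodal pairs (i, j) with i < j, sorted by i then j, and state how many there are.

count = 6; pairs: (0,2), (0,3), (1,3), (1,4), (2,5), (2,6)

α = atan 0.35 = 19.29°;  2α = 38.58°
n_0 = (+0.0394, -0.9992)
n_1 = (+0.8126, -0.5828)
n_2 = (+0.4412, +0.8974)
n_3 = (-0.5705, +0.8213)
n_4 = (-0.9940, +0.1092)
n_5 = (-0.8137, -0.5812)
n_6 = (-0.4653, -0.8852)
  (0,1): δ = 127.91°  ·
  (0,2): δ = 28.44°  ✓
  (0,3): δ = 32.53°  ✓
  (0,4): δ = 81.47°  ·
  (0,5): δ = 123.28°  ·
  (0,6): δ = 150.01°  ·
  (1,2): δ = 80.53°  ·
  (1,3): δ = 19.56°  ✓
  (1,4): δ = 29.38°  ✓
  (1,5): δ = 71.19°  ·
  (1,6): δ = 97.92°  ·
  (2,3): δ = 119.03°  ·
  (2,4): δ = 70.09°  ·
  (2,5): δ = 28.28°  ✓
  (2,6): δ = 1.55°  ✓
  (3,4): δ = 131.06°  ·
  (3,5): δ = 89.25°  ·
  (3,6): δ = 62.51°  ·
  (4,5): δ = 138.19°  ·
  (4,6): δ = 111.46°  ·
  (5,6): δ = 153.27°  ·
antipodal pairs: 6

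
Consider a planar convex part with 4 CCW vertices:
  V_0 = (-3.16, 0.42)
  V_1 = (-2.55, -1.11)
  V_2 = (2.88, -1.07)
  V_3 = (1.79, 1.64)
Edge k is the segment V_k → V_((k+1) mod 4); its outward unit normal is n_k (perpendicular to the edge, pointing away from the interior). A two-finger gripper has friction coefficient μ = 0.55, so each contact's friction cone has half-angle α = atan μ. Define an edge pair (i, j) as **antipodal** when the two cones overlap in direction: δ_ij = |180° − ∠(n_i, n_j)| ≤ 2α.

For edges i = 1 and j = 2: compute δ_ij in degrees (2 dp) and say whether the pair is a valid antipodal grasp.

δ = 68.51°, invalid

α = atan 0.55 = 28.81°;  2α = 57.62°
edge 1: e_1 = (+5.43, +0.04);  n_1 = (+0.0074, -1.0000)
edge 2: e_2 = (-1.09, +2.71);  n_2 = (+0.9278, +0.3732)
∠(n_1, n_2) = 111.49°
δ = |180° − 111.49°| = 68.51°
68.51° > 2α = 57.62°  →  invalid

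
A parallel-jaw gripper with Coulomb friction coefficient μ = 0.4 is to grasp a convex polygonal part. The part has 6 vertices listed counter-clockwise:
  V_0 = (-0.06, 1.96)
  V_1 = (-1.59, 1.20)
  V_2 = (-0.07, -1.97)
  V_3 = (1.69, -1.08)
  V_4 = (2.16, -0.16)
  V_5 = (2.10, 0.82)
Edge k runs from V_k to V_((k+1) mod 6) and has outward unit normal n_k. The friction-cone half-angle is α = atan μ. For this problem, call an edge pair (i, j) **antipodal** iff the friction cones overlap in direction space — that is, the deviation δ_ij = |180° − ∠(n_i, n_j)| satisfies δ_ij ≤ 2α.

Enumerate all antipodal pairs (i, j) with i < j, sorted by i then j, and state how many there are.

α = atan 0.4 = 21.80°;  2α = 43.60°
n_0 = (-0.4449, +0.8956)
n_1 = (-0.9017, -0.4324)
n_2 = (+0.4513, -0.8924)
n_3 = (+0.8905, -0.4549)
n_4 = (+0.9981, +0.0611)
n_5 = (+0.4668, +0.8844)
  (0,1): δ = 90.80°  ·
  (0,2): δ = 0.41°  ✓
  (0,3): δ = 36.52°  ✓
  (0,4): δ = 67.09°  ·
  (0,5): δ = 125.76°  ·
  (1,2): δ = 88.79°  ·
  (1,3): δ = 52.68°  ·
  (1,4): δ = 22.11°  ✓
  (1,5): δ = 36.56°  ✓
  (2,3): δ = 143.89°  ·
  (2,4): δ = 113.32°  ·
  (2,5): δ = 54.65°  ·
  (3,4): δ = 149.44°  ·
  (3,5): δ = 90.76°  ·
  (4,5): δ = 121.33°  ·
antipodal pairs: 4

count = 4; pairs: (0,2), (0,3), (1,4), (1,5)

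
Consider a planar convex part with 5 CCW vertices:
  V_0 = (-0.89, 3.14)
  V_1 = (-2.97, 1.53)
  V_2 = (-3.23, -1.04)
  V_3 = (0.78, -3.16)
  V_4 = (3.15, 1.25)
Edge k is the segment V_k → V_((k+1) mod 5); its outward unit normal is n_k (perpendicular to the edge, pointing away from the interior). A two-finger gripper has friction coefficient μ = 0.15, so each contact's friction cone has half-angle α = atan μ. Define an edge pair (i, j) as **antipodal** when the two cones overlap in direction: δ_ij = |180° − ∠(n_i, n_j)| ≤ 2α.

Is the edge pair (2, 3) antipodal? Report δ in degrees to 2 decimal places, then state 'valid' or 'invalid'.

δ = 90.39°, invalid

α = atan 0.15 = 8.53°;  2α = 17.06°
edge 2: e_2 = (+4.01, -2.12);  n_2 = (-0.4674, -0.8841)
edge 3: e_3 = (+2.37, +4.41);  n_3 = (+0.8809, -0.4734)
∠(n_2, n_3) = 89.61°
δ = |180° − 89.61°| = 90.39°
90.39° > 2α = 17.06°  →  invalid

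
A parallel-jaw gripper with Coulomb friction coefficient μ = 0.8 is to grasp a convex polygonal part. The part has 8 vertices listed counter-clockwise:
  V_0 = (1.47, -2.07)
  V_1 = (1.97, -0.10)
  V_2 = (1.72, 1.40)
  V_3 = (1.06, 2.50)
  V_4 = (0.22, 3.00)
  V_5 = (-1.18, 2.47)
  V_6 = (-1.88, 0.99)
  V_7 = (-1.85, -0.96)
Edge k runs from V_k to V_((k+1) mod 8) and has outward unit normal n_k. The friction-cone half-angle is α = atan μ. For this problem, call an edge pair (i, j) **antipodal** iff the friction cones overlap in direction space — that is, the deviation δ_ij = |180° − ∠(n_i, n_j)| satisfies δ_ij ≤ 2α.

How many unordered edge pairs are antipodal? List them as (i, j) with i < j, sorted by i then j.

count = 12; pairs: (0,4), (0,5), (0,6), (1,5), (1,6), (1,7), (2,5), (2,6), (2,7), (3,6), (3,7), (4,7)

α = atan 0.8 = 38.66°;  2α = 77.32°
n_0 = (+0.9693, -0.2460)
n_1 = (+0.9864, +0.1644)
n_2 = (+0.8575, +0.5145)
n_3 = (+0.5115, +0.8593)
n_4 = (-0.3541, +0.9352)
n_5 = (-0.9040, +0.4276)
n_6 = (-0.9999, -0.0154)
n_7 = (-0.3171, -0.9484)
  (0,1): δ = 156.30°  ·
  (0,2): δ = 134.79°  ·
  (0,3): δ = 106.52°  ·
  (0,4): δ = 55.02°  ✓
  (0,5): δ = 11.07°  ✓
  (0,6): δ = 15.12°  ✓
  (0,7): δ = 85.75°  ·
  (1,2): δ = 158.50°  ·
  (1,3): δ = 130.23°  ·
  (1,4): δ = 78.73°  ·
  (1,5): δ = 34.78°  ✓
  (1,6): δ = 8.58°  ✓
  (1,7): δ = 62.05°  ✓
  (2,3): δ = 151.73°  ·
  (2,4): δ = 100.23°  ·
  (2,5): δ = 56.28°  ✓
  (2,6): δ = 30.08°  ✓
  (2,7): δ = 40.55°  ✓
  (3,4): δ = 128.50°  ·
  (3,5): δ = 84.55°  ·
  (3,6): δ = 58.36°  ✓
  (3,7): δ = 12.28°  ✓
  (4,5): δ = 136.05°  ·
  (4,6): δ = 109.85°  ·
  (4,7): δ = 39.22°  ✓
  (5,6): δ = 153.81°  ·
  (5,7): δ = 83.17°  ·
  (6,7): δ = 109.37°  ·
antipodal pairs: 12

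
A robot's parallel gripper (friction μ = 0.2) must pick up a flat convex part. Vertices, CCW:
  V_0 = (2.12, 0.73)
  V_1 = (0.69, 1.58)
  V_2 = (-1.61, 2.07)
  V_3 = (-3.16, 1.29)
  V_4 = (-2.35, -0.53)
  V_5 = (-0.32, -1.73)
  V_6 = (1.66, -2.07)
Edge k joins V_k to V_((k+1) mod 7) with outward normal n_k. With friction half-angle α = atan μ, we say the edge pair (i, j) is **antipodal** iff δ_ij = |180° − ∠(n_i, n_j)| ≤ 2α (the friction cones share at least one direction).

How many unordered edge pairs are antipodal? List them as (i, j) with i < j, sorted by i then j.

α = atan 0.2 = 11.31°;  2α = 22.62°
n_0 = (+0.5110, +0.8596)
n_1 = (+0.2084, +0.9781)
n_2 = (-0.4495, +0.8933)
n_3 = (-0.9136, -0.4066)
n_4 = (-0.5089, -0.8608)
n_5 = (-0.1692, -0.9856)
n_6 = (+0.9868, -0.1621)
  (0,1): δ = 161.30°  ·
  (0,2): δ = 122.56°  ·
  (0,3): δ = 35.28°  ·
  (0,4): δ = 0.14°  ✓
  (0,5): δ = 20.98°  ✓
  (0,6): δ = 111.40°  ·
  (1,2): δ = 141.26°  ·
  (1,3): δ = 53.98°  ·
  (1,4): δ = 18.56°  ✓
  (1,5): δ = 2.28°  ✓
  (1,6): δ = 92.70°  ·
  (2,3): δ = 92.72°  ·
  (2,4): δ = 57.30°  ·
  (2,5): δ = 36.46°  ·
  (2,6): δ = 53.96°  ·
  (3,4): δ = 144.58°  ·
  (3,5): δ = 123.74°  ·
  (3,6): δ = 33.32°  ·
  (4,5): δ = 159.15°  ·
  (4,6): δ = 68.74°  ·
  (5,6): δ = 89.59°  ·
antipodal pairs: 4

count = 4; pairs: (0,4), (0,5), (1,4), (1,5)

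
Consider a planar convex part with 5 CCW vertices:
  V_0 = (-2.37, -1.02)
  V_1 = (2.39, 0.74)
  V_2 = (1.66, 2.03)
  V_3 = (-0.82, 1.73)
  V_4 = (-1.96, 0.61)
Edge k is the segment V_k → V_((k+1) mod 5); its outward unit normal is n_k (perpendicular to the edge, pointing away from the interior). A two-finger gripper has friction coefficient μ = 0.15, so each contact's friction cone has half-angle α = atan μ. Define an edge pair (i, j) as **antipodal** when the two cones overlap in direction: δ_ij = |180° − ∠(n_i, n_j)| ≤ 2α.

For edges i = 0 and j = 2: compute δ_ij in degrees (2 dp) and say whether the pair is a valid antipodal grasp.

α = atan 0.15 = 8.53°;  2α = 17.06°
edge 0: e_0 = (+4.76, +1.76);  n_0 = (+0.3468, -0.9379)
edge 2: e_2 = (-2.48, -0.30);  n_2 = (-0.1201, +0.9928)
∠(n_0, n_2) = 166.61°
δ = |180° − 166.61°| = 13.39°
13.39° ≤ 2α = 17.06°  →  valid

δ = 13.39°, valid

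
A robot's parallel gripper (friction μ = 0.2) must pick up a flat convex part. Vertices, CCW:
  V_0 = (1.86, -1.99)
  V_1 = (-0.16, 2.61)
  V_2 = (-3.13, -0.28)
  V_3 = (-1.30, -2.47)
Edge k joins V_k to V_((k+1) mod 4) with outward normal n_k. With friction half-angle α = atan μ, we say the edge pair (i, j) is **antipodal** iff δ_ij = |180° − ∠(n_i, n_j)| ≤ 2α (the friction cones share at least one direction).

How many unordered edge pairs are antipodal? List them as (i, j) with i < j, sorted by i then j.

count = 1; pairs: (0,2)

α = atan 0.2 = 11.31°;  2α = 22.62°
n_0 = (+0.9156, +0.4021)
n_1 = (-0.6974, +0.7167)
n_2 = (-0.7674, -0.6412)
n_3 = (+0.1502, -0.9887)
  (0,1): δ = 69.49°  ·
  (0,2): δ = 16.17°  ✓
  (0,3): δ = 74.93°  ·
  (1,2): δ = 94.34°  ·
  (1,3): δ = 35.58°  ·
  (2,3): δ = 121.25°  ·
antipodal pairs: 1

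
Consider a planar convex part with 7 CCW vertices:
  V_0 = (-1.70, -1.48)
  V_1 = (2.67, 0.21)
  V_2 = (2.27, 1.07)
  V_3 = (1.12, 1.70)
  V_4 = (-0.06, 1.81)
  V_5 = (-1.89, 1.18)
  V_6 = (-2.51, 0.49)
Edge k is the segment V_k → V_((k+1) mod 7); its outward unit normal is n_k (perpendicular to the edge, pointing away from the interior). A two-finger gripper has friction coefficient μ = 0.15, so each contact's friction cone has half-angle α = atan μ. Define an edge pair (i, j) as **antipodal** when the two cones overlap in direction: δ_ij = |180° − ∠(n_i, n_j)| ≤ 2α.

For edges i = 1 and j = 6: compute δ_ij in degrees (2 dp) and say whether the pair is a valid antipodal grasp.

δ = 2.59°, valid

α = atan 0.15 = 8.53°;  2α = 17.06°
edge 1: e_1 = (-0.40, +0.86);  n_1 = (+0.9067, +0.4217)
edge 6: e_6 = (+0.81, -1.97);  n_6 = (-0.9249, -0.3803)
∠(n_1, n_6) = 177.41°
δ = |180° − 177.41°| = 2.59°
2.59° ≤ 2α = 17.06°  →  valid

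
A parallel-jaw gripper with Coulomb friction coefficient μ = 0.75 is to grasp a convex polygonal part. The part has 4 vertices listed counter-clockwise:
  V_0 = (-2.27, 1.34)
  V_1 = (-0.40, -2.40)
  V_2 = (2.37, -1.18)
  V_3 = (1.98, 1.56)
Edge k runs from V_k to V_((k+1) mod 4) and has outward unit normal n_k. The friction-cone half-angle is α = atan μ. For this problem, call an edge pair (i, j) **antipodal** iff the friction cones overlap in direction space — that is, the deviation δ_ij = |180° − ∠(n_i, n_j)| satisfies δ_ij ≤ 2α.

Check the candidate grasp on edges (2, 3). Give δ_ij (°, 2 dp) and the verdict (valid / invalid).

δ = 95.14°, invalid

α = atan 0.75 = 36.87°;  2α = 73.74°
edge 2: e_2 = (-0.39, +2.74);  n_2 = (+0.9900, +0.1409)
edge 3: e_3 = (-4.25, -0.22);  n_3 = (-0.0517, +0.9987)
∠(n_2, n_3) = 84.86°
δ = |180° − 84.86°| = 95.14°
95.14° > 2α = 73.74°  →  invalid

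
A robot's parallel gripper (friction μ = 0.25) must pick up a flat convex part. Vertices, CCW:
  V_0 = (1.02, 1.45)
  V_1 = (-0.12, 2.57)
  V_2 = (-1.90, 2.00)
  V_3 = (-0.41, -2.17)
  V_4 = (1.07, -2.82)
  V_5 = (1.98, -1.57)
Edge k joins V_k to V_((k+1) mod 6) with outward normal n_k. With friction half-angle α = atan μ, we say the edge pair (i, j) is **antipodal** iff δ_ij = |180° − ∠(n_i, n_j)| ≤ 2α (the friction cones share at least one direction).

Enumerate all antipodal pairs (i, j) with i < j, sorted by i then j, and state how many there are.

count = 3; pairs: (0,2), (0,3), (2,5)

α = atan 0.25 = 14.04°;  2α = 28.07°
n_0 = (+0.7008, +0.7133)
n_1 = (-0.3050, +0.9524)
n_2 = (-0.9417, -0.3365)
n_3 = (-0.4021, -0.9156)
n_4 = (+0.8085, -0.5886)
n_5 = (+0.9530, +0.3029)
  (0,1): δ = 117.75°  ·
  (0,2): δ = 25.84°  ✓
  (0,3): δ = 20.78°  ✓
  (0,4): δ = 98.44°  ·
  (0,5): δ = 152.13°  ·
  (1,2): δ = 88.09°  ·
  (1,3): δ = 41.47°  ·
  (1,4): δ = 36.19°  ·
  (1,5): δ = 89.88°  ·
  (2,3): δ = 133.37°  ·
  (2,4): δ = 55.72°  ·
  (2,5): δ = 2.03°  ✓
  (3,4): δ = 102.34°  ·
  (3,5): δ = 48.65°  ·
  (4,5): δ = 126.31°  ·
antipodal pairs: 3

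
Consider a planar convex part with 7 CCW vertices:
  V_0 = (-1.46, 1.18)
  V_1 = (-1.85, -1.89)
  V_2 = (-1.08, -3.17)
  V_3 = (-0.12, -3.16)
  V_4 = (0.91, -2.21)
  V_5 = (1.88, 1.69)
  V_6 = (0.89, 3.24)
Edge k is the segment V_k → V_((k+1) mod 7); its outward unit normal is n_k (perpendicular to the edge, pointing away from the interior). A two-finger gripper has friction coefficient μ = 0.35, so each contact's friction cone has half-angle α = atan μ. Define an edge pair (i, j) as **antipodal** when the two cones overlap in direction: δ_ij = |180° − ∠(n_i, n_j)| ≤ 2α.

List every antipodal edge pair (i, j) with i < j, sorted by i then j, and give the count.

α = atan 0.35 = 19.29°;  2α = 38.58°
n_0 = (-0.9920, +0.1260)
n_1 = (-0.8569, -0.5155)
n_2 = (+0.0104, -0.9999)
n_3 = (+0.6780, -0.7351)
n_4 = (+0.9704, -0.2414)
n_5 = (+0.8428, +0.5383)
n_6 = (-0.6592, +0.7520)
  (0,1): δ = 141.73°  ·
  (0,2): δ = 82.16°  ·
  (0,3): δ = 40.07°  ·
  (0,4): δ = 6.73°  ✓
  (0,5): δ = 39.81°  ·
  (0,6): δ = 138.48°  ·
  (1,2): δ = 120.43°  ·
  (1,3): δ = 78.34°  ·
  (1,4): δ = 45.00°  ·
  (1,5): δ = 1.54°  ✓
  (1,6): δ = 100.21°  ·
  (2,3): δ = 137.91°  ·
  (2,4): δ = 104.56°  ·
  (2,5): δ = 58.03°  ·
  (2,6): δ = 40.64°  ·
  (3,4): δ = 146.65°  ·
  (3,5): δ = 100.12°  ·
  (3,6): δ = 1.45°  ✓
  (4,5): δ = 133.47°  ·
  (4,6): δ = 34.80°  ✓
  (5,6): δ = 81.33°  ·
antipodal pairs: 4

count = 4; pairs: (0,4), (1,5), (3,6), (4,6)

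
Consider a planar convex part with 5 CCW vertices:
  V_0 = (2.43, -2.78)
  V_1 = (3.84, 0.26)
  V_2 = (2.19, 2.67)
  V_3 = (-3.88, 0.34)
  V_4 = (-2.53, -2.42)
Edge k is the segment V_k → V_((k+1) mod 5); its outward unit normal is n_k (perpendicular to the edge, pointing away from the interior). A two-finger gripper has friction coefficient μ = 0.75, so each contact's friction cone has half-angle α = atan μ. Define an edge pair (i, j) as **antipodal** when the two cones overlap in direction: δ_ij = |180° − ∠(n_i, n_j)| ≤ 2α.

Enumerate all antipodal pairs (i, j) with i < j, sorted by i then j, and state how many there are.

count = 5; pairs: (0,2), (0,3), (1,3), (1,4), (2,4)

α = atan 0.75 = 36.87°;  2α = 73.74°
n_0 = (+0.9072, -0.4208)
n_1 = (+0.8251, +0.5649)
n_2 = (-0.3584, +0.9336)
n_3 = (-0.8983, -0.4394)
n_4 = (-0.0724, -0.9974)
  (0,1): δ = 120.72°  ·
  (0,2): δ = 44.12°  ✓
  (0,3): δ = 50.95°  ✓
  (0,4): δ = 110.73°  ·
  (1,2): δ = 103.40°  ·
  (1,3): δ = 8.33°  ✓
  (1,4): δ = 51.45°  ✓
  (2,3): δ = 84.93°  ·
  (2,4): δ = 25.15°  ✓
  (3,4): δ = 120.22°  ·
antipodal pairs: 5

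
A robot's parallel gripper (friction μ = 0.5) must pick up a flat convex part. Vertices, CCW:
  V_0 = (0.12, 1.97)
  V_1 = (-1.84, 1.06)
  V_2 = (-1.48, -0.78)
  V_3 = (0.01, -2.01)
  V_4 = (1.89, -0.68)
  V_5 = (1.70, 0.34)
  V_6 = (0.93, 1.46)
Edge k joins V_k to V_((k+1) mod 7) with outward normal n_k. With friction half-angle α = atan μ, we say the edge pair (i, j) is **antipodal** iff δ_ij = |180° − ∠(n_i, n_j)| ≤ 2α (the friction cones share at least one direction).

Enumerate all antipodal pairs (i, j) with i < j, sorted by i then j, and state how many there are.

count = 7; pairs: (0,3), (1,4), (1,5), (1,6), (2,4), (2,5), (2,6)

α = atan 0.5 = 26.57°;  2α = 53.13°
n_0 = (-0.4211, +0.9070)
n_1 = (-0.9814, -0.1920)
n_2 = (-0.6366, -0.7712)
n_3 = (+0.5775, -0.8164)
n_4 = (+0.9831, +0.1831)
n_5 = (+0.8240, +0.5665)
n_6 = (+0.5328, +0.8462)
  (0,1): δ = 103.83°  ·
  (0,2): δ = 64.44°  ·
  (0,3): δ = 10.37°  ✓
  (0,4): δ = 75.65°  ·
  (0,5): δ = 99.60°  ·
  (0,6): δ = 122.90°  ·
  (1,2): δ = 140.61°  ·
  (1,3): δ = 65.79°  ·
  (1,4): δ = 0.52°  ✓
  (1,5): δ = 23.44°  ✓
  (1,6): δ = 46.73°  ✓
  (2,3): δ = 105.18°  ·
  (2,4): δ = 39.91°  ✓
  (2,5): δ = 15.95°  ✓
  (2,6): δ = 7.34°  ✓
  (3,4): δ = 114.73°  ·
  (3,5): δ = 90.77°  ·
  (3,6): δ = 67.47°  ·
  (4,5): δ = 156.04°  ·
  (4,6): δ = 132.75°  ·
  (5,6): δ = 156.70°  ·
antipodal pairs: 7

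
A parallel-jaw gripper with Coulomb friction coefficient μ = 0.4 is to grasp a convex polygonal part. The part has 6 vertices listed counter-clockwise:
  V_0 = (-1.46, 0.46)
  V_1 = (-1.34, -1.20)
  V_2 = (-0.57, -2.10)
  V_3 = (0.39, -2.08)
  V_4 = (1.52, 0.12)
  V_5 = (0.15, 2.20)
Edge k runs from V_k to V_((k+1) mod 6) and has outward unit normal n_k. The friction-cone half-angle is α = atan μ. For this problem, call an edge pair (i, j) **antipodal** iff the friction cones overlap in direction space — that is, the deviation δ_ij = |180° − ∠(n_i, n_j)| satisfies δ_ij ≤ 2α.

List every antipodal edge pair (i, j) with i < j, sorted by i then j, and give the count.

count = 4; pairs: (0,3), (0,4), (1,4), (3,5)

α = atan 0.4 = 21.80°;  2α = 43.60°
n_0 = (-0.9974, -0.0721)
n_1 = (-0.7599, -0.6501)
n_2 = (+0.0208, -0.9998)
n_3 = (+0.8895, -0.4569)
n_4 = (+0.8351, +0.5501)
n_5 = (-0.7340, +0.6792)
  (0,1): δ = 143.59°  ·
  (0,2): δ = 92.94°  ·
  (0,3): δ = 31.32°  ✓
  (0,4): δ = 29.24°  ✓
  (0,5): δ = 133.09°  ·
  (1,2): δ = 129.36°  ·
  (1,3): δ = 67.74°  ·
  (1,4): δ = 7.18°  ✓
  (1,5): δ = 96.67°  ·
  (2,3): δ = 118.38°  ·
  (2,4): δ = 57.82°  ·
  (2,5): δ = 46.03°  ·
  (3,4): δ = 119.44°  ·
  (3,5): δ = 15.59°  ✓
  (4,5): δ = 76.15°  ·
antipodal pairs: 4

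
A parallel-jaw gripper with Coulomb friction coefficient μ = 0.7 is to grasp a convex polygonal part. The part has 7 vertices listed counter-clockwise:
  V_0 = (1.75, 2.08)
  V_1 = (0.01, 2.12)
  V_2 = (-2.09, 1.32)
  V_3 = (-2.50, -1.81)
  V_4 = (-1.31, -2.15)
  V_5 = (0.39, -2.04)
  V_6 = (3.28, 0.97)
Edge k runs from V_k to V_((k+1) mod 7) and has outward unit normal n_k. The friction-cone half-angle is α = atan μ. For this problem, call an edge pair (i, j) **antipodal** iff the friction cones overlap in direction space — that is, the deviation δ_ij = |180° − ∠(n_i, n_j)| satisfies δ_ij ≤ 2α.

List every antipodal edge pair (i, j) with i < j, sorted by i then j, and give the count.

α = atan 0.7 = 34.99°;  2α = 69.98°
n_0 = (+0.0230, +0.9997)
n_1 = (-0.3560, +0.9345)
n_2 = (-0.9915, +0.1299)
n_3 = (-0.2747, -0.9615)
n_4 = (+0.0646, -0.9979)
n_5 = (+0.7213, -0.6926)
n_6 = (+0.5872, +0.8094)
  (0,1): δ = 157.83°  ·
  (0,2): δ = 96.15°  ·
  (0,3): δ = 14.63°  ✓
  (0,4): δ = 5.02°  ✓
  (0,5): δ = 47.48°  ✓
  (0,6): δ = 145.36°  ·
  (1,2): δ = 118.32°  ·
  (1,3): δ = 36.80°  ✓
  (1,4): δ = 17.15°  ✓
  (1,5): δ = 25.31°  ✓
  (1,6): δ = 123.19°  ·
  (2,3): δ = 98.48°  ·
  (2,4): δ = 78.84°  ·
  (2,5): δ = 36.37°  ✓
  (2,6): δ = 61.50°  ✓
  (3,4): δ = 160.35°  ·
  (3,5): δ = 117.89°  ·
  (3,6): δ = 20.02°  ✓
  (4,5): δ = 137.54°  ·
  (4,6): δ = 39.66°  ✓
  (5,6): δ = 82.13°  ·
antipodal pairs: 10

count = 10; pairs: (0,3), (0,4), (0,5), (1,3), (1,4), (1,5), (2,5), (2,6), (3,6), (4,6)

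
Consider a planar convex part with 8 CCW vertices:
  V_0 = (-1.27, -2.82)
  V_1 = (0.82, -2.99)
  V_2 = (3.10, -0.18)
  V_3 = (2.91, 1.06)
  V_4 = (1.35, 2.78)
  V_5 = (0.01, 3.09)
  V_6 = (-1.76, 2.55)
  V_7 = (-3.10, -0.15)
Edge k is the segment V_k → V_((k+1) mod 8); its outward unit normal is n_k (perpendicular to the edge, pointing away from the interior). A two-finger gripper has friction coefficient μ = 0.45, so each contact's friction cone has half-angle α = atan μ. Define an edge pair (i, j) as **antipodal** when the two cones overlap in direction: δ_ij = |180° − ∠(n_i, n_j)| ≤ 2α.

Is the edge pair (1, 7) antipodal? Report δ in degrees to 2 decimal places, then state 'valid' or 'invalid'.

α = atan 0.45 = 24.23°;  2α = 48.46°
edge 1: e_1 = (+2.28, +2.81);  n_1 = (+0.7765, -0.6301)
edge 7: e_7 = (+1.83, -2.67);  n_7 = (-0.8249, -0.5653)
∠(n_1, n_7) = 106.52°
δ = |180° − 106.52°| = 73.48°
73.48° > 2α = 48.46°  →  invalid

δ = 73.48°, invalid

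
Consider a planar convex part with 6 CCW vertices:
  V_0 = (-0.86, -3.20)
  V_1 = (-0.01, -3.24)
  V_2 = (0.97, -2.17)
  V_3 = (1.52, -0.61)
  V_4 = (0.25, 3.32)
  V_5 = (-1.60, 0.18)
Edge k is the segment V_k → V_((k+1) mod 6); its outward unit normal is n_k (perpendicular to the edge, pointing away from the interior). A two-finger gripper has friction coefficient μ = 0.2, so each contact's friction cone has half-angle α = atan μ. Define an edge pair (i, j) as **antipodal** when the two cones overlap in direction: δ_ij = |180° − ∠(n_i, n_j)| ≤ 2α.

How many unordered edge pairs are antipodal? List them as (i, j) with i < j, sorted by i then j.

count = 3; pairs: (1,4), (2,4), (3,5)

α = atan 0.2 = 11.31°;  2α = 22.62°
n_0 = (-0.0470, -0.9989)
n_1 = (+0.7374, -0.6754)
n_2 = (+0.9431, -0.3325)
n_3 = (+0.9515, +0.3075)
n_4 = (-0.8616, +0.5076)
n_5 = (-0.9769, -0.2139)
  (0,1): δ = 129.79°  ·
  (0,2): δ = 106.73°  ·
  (0,3): δ = 69.40°  ·
  (0,4): δ = 62.19°  ·
  (0,5): δ = 105.04°  ·
  (1,2): δ = 156.93°  ·
  (1,3): δ = 119.61°  ·
  (1,4): δ = 11.98°  ✓
  (1,5): δ = 54.84°  ·
  (2,3): δ = 142.67°  ·
  (2,4): δ = 11.08°  ✓
  (2,5): δ = 31.77°  ·
  (3,4): δ = 48.41°  ·
  (3,5): δ = 5.56°  ✓
  (4,5): δ = 137.15°  ·
antipodal pairs: 3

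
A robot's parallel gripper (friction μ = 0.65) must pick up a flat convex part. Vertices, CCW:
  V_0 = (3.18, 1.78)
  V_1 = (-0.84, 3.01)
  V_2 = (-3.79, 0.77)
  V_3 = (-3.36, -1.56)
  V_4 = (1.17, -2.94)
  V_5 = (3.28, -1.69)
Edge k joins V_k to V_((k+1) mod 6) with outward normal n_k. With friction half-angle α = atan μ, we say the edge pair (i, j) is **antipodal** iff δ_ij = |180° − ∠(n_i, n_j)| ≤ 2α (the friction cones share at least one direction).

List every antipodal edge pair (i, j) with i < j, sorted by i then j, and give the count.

count = 7; pairs: (0,2), (0,3), (0,4), (1,3), (1,4), (1,5), (2,5)

α = atan 0.65 = 33.02°;  2α = 66.05°
n_0 = (+0.2926, +0.9562)
n_1 = (-0.6047, +0.7964)
n_2 = (-0.9834, -0.1815)
n_3 = (-0.2914, -0.9566)
n_4 = (+0.5097, -0.8604)
n_5 = (+0.9996, +0.0288)
  (0,1): δ = 125.78°  ·
  (0,2): δ = 62.53°  ✓
  (0,3): δ = 0.07°  ✓
  (0,4): δ = 47.66°  ✓
  (0,5): δ = 108.66°  ·
  (1,2): δ = 116.75°  ·
  (1,3): δ = 54.15°  ✓
  (1,4): δ = 6.57°  ✓
  (1,5): δ = 54.44°  ✓
  (2,3): δ = 117.40°  ·
  (2,4): δ = 69.81°  ·
  (2,5): δ = 8.81°  ✓
  (3,4): δ = 132.41°  ·
  (3,5): δ = 71.41°  ·
  (4,5): δ = 118.99°  ·
antipodal pairs: 7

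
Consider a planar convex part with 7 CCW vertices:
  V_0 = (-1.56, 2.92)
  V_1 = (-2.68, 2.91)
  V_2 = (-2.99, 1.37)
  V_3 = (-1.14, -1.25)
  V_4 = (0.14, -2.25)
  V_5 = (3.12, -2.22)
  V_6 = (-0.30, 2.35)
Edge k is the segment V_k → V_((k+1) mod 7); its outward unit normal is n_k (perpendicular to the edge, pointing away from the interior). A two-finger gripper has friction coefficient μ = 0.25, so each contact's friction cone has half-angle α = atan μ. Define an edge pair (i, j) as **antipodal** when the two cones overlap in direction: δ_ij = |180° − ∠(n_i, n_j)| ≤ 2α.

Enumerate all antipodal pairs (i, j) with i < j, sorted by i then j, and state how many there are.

α = atan 0.25 = 14.04°;  2α = 28.07°
n_0 = (-0.0089, +1.0000)
n_1 = (-0.9803, +0.1973)
n_2 = (-0.8169, -0.5768)
n_3 = (-0.6156, -0.7880)
n_4 = (+0.0101, -0.9999)
n_5 = (+0.8006, +0.5992)
n_6 = (+0.4122, +0.9111)
  (0,1): δ = 101.89°  ·
  (0,2): δ = 55.29°  ·
  (0,3): δ = 38.51°  ·
  (0,4): δ = 0.07°  ✓
  (0,5): δ = 126.30°  ·
  (0,6): δ = 155.15°  ·
  (1,2): δ = 133.39°  ·
  (1,3): δ = 116.62°  ·
  (1,4): δ = 78.04°  ·
  (1,5): δ = 48.19°  ·
  (1,6): δ = 77.04°  ·
  (2,3): δ = 163.22°  ·
  (2,4): δ = 124.65°  ·
  (2,5): δ = 1.58°  ✓
  (2,6): δ = 30.43°  ·
  (3,4): δ = 141.42°  ·
  (3,5): δ = 15.19°  ✓
  (3,6): δ = 13.66°  ✓
  (4,5): δ = 53.77°  ·
  (4,6): δ = 24.92°  ✓
  (5,6): δ = 151.15°  ·
antipodal pairs: 5

count = 5; pairs: (0,4), (2,5), (3,5), (3,6), (4,6)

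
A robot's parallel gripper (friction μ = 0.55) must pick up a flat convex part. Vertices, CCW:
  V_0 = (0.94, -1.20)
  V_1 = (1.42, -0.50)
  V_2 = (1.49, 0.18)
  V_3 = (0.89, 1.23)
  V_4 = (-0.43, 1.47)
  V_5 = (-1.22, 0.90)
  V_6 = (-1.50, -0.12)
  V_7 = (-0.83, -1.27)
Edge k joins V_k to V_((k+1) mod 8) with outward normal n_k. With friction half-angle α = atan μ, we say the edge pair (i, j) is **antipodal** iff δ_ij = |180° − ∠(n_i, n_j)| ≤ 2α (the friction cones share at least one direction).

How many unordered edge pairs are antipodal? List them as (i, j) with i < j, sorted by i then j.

count = 10; pairs: (0,4), (0,5), (1,4), (1,5), (1,6), (2,5), (2,6), (3,6), (3,7), (4,7)

α = atan 0.55 = 28.81°;  2α = 57.62°
n_0 = (+0.8247, -0.5655)
n_1 = (+0.9947, -0.1024)
n_2 = (+0.8682, +0.4961)
n_3 = (+0.1789, +0.9839)
n_4 = (-0.5851, +0.8109)
n_5 = (-0.9643, +0.2647)
n_6 = (-0.8641, -0.5034)
n_7 = (+0.0395, -0.9992)
  (0,1): δ = 151.44°  ·
  (0,2): δ = 115.82°  ·
  (0,3): δ = 65.87°  ·
  (0,4): δ = 19.75°  ✓
  (0,5): δ = 19.09°  ✓
  (0,6): δ = 64.66°  ·
  (0,7): δ = 126.70°  ·
  (1,2): δ = 144.38°  ·
  (1,3): δ = 94.43°  ·
  (1,4): δ = 48.31°  ✓
  (1,5): δ = 9.47°  ✓
  (1,6): δ = 36.10°  ✓
  (1,7): δ = 98.14°  ·
  (2,3): δ = 130.05°  ·
  (2,4): δ = 83.93°  ·
  (2,5): δ = 45.10°  ✓
  (2,6): δ = 0.48°  ✓
  (2,7): δ = 62.52°  ·
  (3,4): δ = 133.88°  ·
  (3,5): δ = 95.05°  ·
  (3,6): δ = 49.47°  ✓
  (3,7): δ = 12.57°  ✓
  (4,5): δ = 141.16°  ·
  (4,6): δ = 95.59°  ·
  (4,7): δ = 33.55°  ✓
  (5,6): δ = 134.42°  ·
  (5,7): δ = 72.39°  ·
  (6,7): δ = 117.96°  ·
antipodal pairs: 10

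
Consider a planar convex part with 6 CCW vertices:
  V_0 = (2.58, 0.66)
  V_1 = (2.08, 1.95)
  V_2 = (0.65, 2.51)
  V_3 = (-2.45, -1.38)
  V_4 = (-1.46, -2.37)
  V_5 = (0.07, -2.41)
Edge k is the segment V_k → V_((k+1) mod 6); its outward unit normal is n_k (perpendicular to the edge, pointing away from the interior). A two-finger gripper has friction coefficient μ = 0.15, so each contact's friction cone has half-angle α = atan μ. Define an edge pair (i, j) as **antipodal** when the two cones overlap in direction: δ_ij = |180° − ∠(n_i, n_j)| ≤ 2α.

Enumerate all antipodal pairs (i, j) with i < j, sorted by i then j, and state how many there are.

α = atan 0.15 = 8.53°;  2α = 17.06°
n_0 = (+0.9324, +0.3614)
n_1 = (+0.3646, +0.9311)
n_2 = (-0.7820, +0.6232)
n_3 = (-0.7071, -0.7071)
n_4 = (-0.0261, -0.9997)
n_5 = (+0.7742, -0.6330)
  (0,1): δ = 132.57°  ·
  (0,2): δ = 59.74°  ·
  (0,3): δ = 23.81°  ·
  (0,4): δ = 67.32°  ·
  (0,5): δ = 119.54°  ·
  (1,2): δ = 107.17°  ·
  (1,3): δ = 23.61°  ·
  (1,4): δ = 19.89°  ·
  (1,5): δ = 72.12°  ·
  (2,3): δ = 96.45°  ·
  (2,4): δ = 52.95°  ·
  (2,5): δ = 0.72°  ✓
  (3,4): δ = 136.50°  ·
  (3,5): δ = 84.27°  ·
  (4,5): δ = 127.77°  ·
antipodal pairs: 1

count = 1; pairs: (2,5)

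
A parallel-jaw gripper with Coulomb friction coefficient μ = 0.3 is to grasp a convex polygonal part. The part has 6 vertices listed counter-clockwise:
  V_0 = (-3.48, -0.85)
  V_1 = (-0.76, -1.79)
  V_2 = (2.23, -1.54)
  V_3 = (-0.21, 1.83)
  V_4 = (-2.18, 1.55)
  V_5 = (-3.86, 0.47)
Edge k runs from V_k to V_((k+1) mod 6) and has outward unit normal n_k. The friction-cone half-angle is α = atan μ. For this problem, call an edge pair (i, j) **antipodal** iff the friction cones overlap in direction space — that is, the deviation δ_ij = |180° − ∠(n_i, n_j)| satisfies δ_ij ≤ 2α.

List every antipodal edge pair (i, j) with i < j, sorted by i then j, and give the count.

α = atan 0.3 = 16.70°;  2α = 33.40°
n_0 = (-0.3266, -0.9452)
n_1 = (+0.0833, -0.9965)
n_2 = (+0.8100, +0.5865)
n_3 = (-0.1407, +0.9900)
n_4 = (-0.5408, +0.8412)
n_5 = (-0.9610, -0.2766)
  (0,1): δ = 156.16°  ·
  (0,2): δ = 35.03°  ·
  (0,3): δ = 27.15°  ✓
  (0,4): δ = 51.80°  ·
  (0,5): δ = 125.12°  ·
  (1,2): δ = 58.87°  ·
  (1,3): δ = 3.31°  ✓
  (1,4): δ = 27.96°  ✓
  (1,5): δ = 101.28°  ·
  (2,3): δ = 117.82°  ·
  (2,4): δ = 93.17°  ·
  (2,5): δ = 19.85°  ✓
  (3,4): δ = 155.35°  ·
  (3,5): δ = 82.03°  ·
  (4,5): δ = 106.68°  ·
antipodal pairs: 4

count = 4; pairs: (0,3), (1,3), (1,4), (2,5)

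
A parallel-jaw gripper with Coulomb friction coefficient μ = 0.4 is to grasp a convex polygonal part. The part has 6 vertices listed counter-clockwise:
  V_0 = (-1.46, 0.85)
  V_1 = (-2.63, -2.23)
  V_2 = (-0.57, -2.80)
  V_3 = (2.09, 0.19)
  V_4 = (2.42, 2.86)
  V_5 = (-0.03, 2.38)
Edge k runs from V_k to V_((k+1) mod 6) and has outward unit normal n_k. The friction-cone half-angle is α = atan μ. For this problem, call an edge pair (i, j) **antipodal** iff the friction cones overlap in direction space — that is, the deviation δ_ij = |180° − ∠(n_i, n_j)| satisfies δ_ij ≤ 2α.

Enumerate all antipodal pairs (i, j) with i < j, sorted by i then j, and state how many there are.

count = 6; pairs: (0,2), (0,3), (1,4), (2,4), (2,5), (3,5)

α = atan 0.4 = 21.80°;  2α = 43.60°
n_0 = (-0.9348, +0.3551)
n_1 = (-0.2667, -0.9638)
n_2 = (+0.7471, -0.6647)
n_3 = (+0.9924, -0.1227)
n_4 = (-0.1923, +0.9813)
n_5 = (-0.7306, +0.6828)
  (0,1): δ = 84.67°  ·
  (0,2): δ = 20.86°  ✓
  (0,3): δ = 13.75°  ✓
  (0,4): δ = 121.89°  ·
  (0,5): δ = 157.74°  ·
  (1,2): δ = 116.19°  ·
  (1,3): δ = 81.58°  ·
  (1,4): δ = 26.55°  ✓
  (1,5): δ = 62.40°  ·
  (2,3): δ = 145.39°  ·
  (2,4): δ = 37.26°  ✓
  (2,5): δ = 1.41°  ✓
  (3,4): δ = 71.87°  ·
  (3,5): δ = 36.02°  ✓
  (4,5): δ = 144.15°  ·
antipodal pairs: 6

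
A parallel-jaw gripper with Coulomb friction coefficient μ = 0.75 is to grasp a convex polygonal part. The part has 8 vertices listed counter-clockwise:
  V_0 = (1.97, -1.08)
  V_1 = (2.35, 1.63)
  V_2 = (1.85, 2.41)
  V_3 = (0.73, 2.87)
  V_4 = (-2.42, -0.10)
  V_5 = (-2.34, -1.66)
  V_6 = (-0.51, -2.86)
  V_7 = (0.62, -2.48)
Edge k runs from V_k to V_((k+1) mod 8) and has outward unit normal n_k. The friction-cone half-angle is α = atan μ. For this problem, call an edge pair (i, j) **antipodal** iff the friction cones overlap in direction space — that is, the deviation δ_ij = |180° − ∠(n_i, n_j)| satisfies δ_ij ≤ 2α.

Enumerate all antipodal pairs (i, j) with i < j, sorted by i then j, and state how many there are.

count = 12; pairs: (0,3), (0,4), (0,5), (1,4), (1,5), (2,4), (2,5), (2,6), (2,7), (3,6), (3,7), (4,7)

α = atan 0.75 = 36.87°;  2α = 73.74°
n_0 = (+0.9903, -0.1389)
n_1 = (+0.8419, +0.5397)
n_2 = (+0.3799, +0.9250)
n_3 = (-0.6860, +0.7276)
n_4 = (-0.9987, -0.0512)
n_5 = (-0.5484, -0.8362)
n_6 = (+0.3187, -0.9478)
n_7 = (+0.7198, -0.6941)
  (0,1): δ = 139.36°  ·
  (0,2): δ = 104.35°  ·
  (0,3): δ = 38.70°  ✓
  (0,4): δ = 10.92°  ✓
  (0,5): δ = 64.73°  ✓
  (0,6): δ = 116.57°  ·
  (0,7): δ = 144.02°  ·
  (1,2): δ = 144.99°  ·
  (1,3): δ = 79.35°  ·
  (1,4): δ = 29.73°  ✓
  (1,5): δ = 24.08°  ✓
  (1,6): δ = 75.93°  ·
  (1,7): δ = 103.38°  ·
  (2,3): δ = 114.36°  ·
  (2,4): δ = 64.74°  ✓
  (2,5): δ = 10.93°  ✓
  (2,6): δ = 40.92°  ✓
  (2,7): δ = 68.37°  ✓
  (3,4): δ = 130.38°  ·
  (3,5): δ = 76.57°  ·
  (3,6): δ = 24.73°  ✓
  (3,7): δ = 2.73°  ✓
  (4,5): δ = 126.19°  ·
  (4,6): δ = 74.35°  ·
  (4,7): δ = 46.89°  ✓
  (5,6): δ = 128.16°  ·
  (5,7): δ = 100.70°  ·
  (6,7): δ = 152.55°  ·
antipodal pairs: 12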